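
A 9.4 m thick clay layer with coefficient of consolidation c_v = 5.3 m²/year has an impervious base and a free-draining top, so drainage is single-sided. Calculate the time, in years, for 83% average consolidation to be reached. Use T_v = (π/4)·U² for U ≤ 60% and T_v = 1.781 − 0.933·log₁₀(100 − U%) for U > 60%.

Drainage path length: H_d = H = 9.4 m (single drainage).
U > 60%: T_v = 1.781 − 0.933·log₁₀(100 − 83) = 0.63299.
t = T_v·H_d²/c_v = 0.63299×9.4²/5.3 = 10.55 years.

t ≈ 10.6 years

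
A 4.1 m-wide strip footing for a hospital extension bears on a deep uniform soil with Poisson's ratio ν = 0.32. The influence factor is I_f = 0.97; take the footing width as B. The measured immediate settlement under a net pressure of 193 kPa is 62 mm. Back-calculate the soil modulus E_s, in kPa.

E_s ≈ 11100 kPa

S_e = q·B·(1−ν²)/E_s · I_f  ⇒  E_s = q·B·(1−ν²)·I_f / S_e.
E_s = 193 × 4.1 × 0.8976 × 0.97 / 0.062 = 11110 kPa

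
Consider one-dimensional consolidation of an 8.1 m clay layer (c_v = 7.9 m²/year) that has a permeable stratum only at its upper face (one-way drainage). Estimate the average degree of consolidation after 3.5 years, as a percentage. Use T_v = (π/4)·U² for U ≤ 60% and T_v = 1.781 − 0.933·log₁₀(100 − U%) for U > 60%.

U ≈ 71.3 %

Drainage path length: H_d = H = 8.1 m (single drainage).
T_v = c_v·t/H_d² = 7.9×3.5/8.1² = 0.42143.
T_v = 0.42143 corresponds to the U > 60% branch:
U = 1 − 10^((1.781 − T_v)/0.933)/100 = 0.7134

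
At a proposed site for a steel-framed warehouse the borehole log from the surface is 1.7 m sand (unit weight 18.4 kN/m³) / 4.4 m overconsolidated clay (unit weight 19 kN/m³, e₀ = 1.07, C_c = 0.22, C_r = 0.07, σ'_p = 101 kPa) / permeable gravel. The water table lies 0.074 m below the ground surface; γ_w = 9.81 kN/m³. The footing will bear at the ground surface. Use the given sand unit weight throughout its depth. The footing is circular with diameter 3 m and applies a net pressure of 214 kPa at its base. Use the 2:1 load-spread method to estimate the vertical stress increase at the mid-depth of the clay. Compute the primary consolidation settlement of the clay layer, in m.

S_c ≈ 0.0491 m

Mid-depth of clay below the ground surface: z = 1.7 + 4.4/2 = 3.9 m.
Total vertical stress at mid-clay: σ_v = 18.4×1.7 + 19×2.2 = 73.08 kPa.
Pore pressure: u = 9.81×(3.9 − 0.074) = 37.533 kPa.
Initial effective stress: σ'_0 = σ_v − u = 73.08 − 37.533 = 35.547 kPa.
Stress increase at mid-clay by the 2:1 spreading method:
Δσ ≈ qD²/(D+z)² = 214×3²/(3+3.9)² = 40.454 kPa
Final effective stress: σ'_f = 35.547 + 40.454 = 76.001 kPa.
σ'_f = 76.001 ≤ σ'_p = 101 kPa, so the clay remains overconsolidated and only the recompression index applies:
S_c = C_r·H/(1+e₀)·log₁₀(σ'_f/σ'_0) = 0.07×4.4/2.07×log₁₀(76.001/35.547)
    = 0.14879 × 0.33002 = 0.0491 m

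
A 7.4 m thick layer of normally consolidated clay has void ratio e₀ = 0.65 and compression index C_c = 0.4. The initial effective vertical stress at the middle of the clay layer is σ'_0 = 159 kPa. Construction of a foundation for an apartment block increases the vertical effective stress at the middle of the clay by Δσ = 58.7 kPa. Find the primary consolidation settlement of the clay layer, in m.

S_c ≈ 0.245 m

Final effective stress: σ'_f = σ'_0 + Δσ = 159 + 58.7 = 217.7 kPa.
Normally consolidated clay, so the full stress increment lies on the virgin compression line:
S_c = C_c·H/(1+e₀)·log₁₀(σ'_f/σ'_0) = 0.4×7.4/(1+0.65)×log₁₀(217.7/159)
    = 1.7939 × 0.13646 = 0.2448 m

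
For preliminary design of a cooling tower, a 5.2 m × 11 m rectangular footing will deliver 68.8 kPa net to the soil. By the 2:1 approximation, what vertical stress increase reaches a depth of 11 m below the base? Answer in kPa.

Δσ_z ≈ 11 kPa

By the 2:1 method the load spreads at 1 horizontal : 2 vertical, so at depth z the loaded area has grown by z in each plan dimension:
Δσ = qBL/((B+z)(L+z)) = 68.8×5.2×11/((5.2+11)(11+11)) = 11.042 kPa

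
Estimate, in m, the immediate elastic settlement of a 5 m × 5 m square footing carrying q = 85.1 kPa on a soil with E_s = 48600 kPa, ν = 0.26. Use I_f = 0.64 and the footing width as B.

Immediate (elastic) settlement: S_e = q·B·(1−ν²)/E_s · I_f.
S_e = 85.1 × 5 × (1 − 0.26²) / 48600 × 0.64
    = 85.1 × 5 × 0.9324 / 48600 × 0.64
    = 0.005225 m

S_e ≈ 0.00522 m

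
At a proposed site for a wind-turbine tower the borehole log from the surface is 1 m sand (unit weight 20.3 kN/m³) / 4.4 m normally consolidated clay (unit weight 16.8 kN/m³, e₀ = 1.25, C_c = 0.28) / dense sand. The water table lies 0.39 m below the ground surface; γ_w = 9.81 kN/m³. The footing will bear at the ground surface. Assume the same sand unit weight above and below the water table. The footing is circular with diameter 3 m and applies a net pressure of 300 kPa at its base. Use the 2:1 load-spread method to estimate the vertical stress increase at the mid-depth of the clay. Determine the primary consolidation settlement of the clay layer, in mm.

Mid-depth of clay below the ground surface: z = 1 + 4.4/2 = 3.2 m.
Total vertical stress at mid-clay: σ_v = 20.3×1 + 16.8×2.2 = 57.26 kPa.
Pore pressure: u = 9.81×(3.2 − 0.39) = 27.566 kPa.
Initial effective stress: σ'_0 = σ_v − u = 57.26 − 27.566 = 29.694 kPa.
Stress increase at mid-clay by the 2:1 spreading method:
Δσ ≈ qD²/(D+z)² = 300×3²/(3+3.2)² = 70.239 kPa
Final effective stress: σ'_f = σ'_0 + Δσ = 29.694 + 70.239 = 99.933 kPa.
Normally consolidated clay, so the full stress increment lies on the virgin compression line:
S_c = C_c·H/(1+e₀)·log₁₀(σ'_f/σ'_0) = 0.28×4.4/(1+1.25)×log₁₀(99.933/29.694)
    = 0.54756 × 0.52704 = 0.2886 m

S_c ≈ 289 mm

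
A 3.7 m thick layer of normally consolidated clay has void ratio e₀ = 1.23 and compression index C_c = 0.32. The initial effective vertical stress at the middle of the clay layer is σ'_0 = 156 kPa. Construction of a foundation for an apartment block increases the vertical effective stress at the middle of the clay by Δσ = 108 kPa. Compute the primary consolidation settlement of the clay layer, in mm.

Final effective stress: σ'_f = σ'_0 + Δσ = 156 + 108 = 264 kPa.
Normally consolidated clay, so the full stress increment lies on the virgin compression line:
S_c = C_c·H/(1+e₀)·log₁₀(σ'_f/σ'_0) = 0.32×3.7/(1+1.23)×log₁₀(264/156)
    = 0.53094 × 0.22848 = 0.1213 m

S_c ≈ 121 mm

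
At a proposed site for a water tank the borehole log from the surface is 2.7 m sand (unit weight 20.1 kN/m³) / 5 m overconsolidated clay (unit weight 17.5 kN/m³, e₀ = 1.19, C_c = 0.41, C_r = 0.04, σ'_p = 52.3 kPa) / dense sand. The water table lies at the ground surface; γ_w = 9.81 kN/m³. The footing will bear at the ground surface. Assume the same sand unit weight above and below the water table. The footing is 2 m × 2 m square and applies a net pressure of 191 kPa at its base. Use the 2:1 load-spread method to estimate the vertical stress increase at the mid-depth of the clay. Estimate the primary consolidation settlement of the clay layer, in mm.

S_c ≈ 71.7 mm

Mid-depth of clay below the ground surface: z = 2.7 + 5/2 = 5.2 m.
Total vertical stress at mid-clay: σ_v = 20.1×2.7 + 17.5×2.5 = 98.02 kPa.
Pore pressure: u = 9.81×(5.2 − 0) = 51.012 kPa.
Initial effective stress: σ'_0 = σ_v − u = 98.02 − 51.012 = 47.008 kPa.
Stress increase at mid-clay by the 2:1 spreading method:
Δσ = qBL/((B+z)(L+z)) = 191×2×2/((2+5.2)(2+5.2)) = 14.738 kPa
Final effective stress: σ'_f = 47.008 + 14.738 = 61.746 kPa.
σ'_f = 61.746 > σ'_p = 52.3 kPa, so the stress path crosses the preconsolidation pressure — recompression up to σ'_p, then virgin compression beyond:
S_c = H/(1+e₀)·[C_r·log₁₀(σ'_p/σ'_0) + C_c·log₁₀(σ'_f/σ'_p)]
    = 5/2.19 × [0.04×log₁₀(52.3/47.008) + 0.41×log₁₀(61.746/52.3)]
    = 2.2831 × [0.0018532 + 0.029564] = 0.07173 m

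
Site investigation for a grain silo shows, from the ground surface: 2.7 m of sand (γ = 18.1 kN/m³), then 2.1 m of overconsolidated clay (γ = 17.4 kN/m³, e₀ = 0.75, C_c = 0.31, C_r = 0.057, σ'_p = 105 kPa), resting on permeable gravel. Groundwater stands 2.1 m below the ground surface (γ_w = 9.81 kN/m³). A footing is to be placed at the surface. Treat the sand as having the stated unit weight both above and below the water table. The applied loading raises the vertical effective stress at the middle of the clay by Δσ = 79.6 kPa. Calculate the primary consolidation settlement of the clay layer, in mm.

Mid-depth of clay below the ground surface: z = 2.7 + 2.1/2 = 3.75 m.
Total vertical stress at mid-clay: σ_v = 18.1×2.7 + 17.4×1.05 = 67.14 kPa.
Pore pressure: u = 9.81×(3.75 − 2.1) = 16.186 kPa.
Initial effective stress: σ'_0 = σ_v − u = 67.14 − 16.186 = 50.954 kPa.
Final effective stress: σ'_f = 50.954 + 79.6 = 130.55 kPa.
σ'_f = 130.55 > σ'_p = 105 kPa, so the stress path crosses the preconsolidation pressure — recompression up to σ'_p, then virgin compression beyond:
S_c = H/(1+e₀)·[C_r·log₁₀(σ'_p/σ'_0) + C_c·log₁₀(σ'_f/σ'_p)]
    = 2.1/1.75 × [0.057×log₁₀(105/50.954) + 0.31×log₁₀(130.55/105)]
    = 1.2 × [0.017899 + 0.029322] = 0.05667 m

S_c ≈ 56.7 mm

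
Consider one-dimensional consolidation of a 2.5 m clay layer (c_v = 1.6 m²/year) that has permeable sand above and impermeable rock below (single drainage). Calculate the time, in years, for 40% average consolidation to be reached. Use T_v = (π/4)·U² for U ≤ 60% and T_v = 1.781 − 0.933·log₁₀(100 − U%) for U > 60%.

Drainage path length: H_d = H = 2.5 m (single drainage).
U ≤ 60%: T_v = (π/4)·U² = (π/4)×0.4² = 0.12566.
t = T_v·H_d²/c_v = 0.12566×2.5²/1.6 = 0.4909 years.

t ≈ 0.491 years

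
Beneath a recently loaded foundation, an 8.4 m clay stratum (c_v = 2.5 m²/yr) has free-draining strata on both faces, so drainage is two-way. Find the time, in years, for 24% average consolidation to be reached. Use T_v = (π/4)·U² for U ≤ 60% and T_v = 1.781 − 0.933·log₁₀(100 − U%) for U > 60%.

t ≈ 0.319 years

Drainage path length: H_d = H/2 = 4.2 m (double drainage).
U ≤ 60%: T_v = (π/4)·U² = (π/4)×0.24² = 0.045239.
t = T_v·H_d²/c_v = 0.045239×4.2²/2.5 = 0.3192 years.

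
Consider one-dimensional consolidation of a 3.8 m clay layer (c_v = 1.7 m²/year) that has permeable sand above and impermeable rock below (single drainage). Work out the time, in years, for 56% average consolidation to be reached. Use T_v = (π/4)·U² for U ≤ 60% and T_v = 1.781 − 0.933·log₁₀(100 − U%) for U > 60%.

t ≈ 2.09 years

Drainage path length: H_d = H = 3.8 m (single drainage).
U ≤ 60%: T_v = (π/4)·U² = (π/4)×0.56² = 0.2463.
t = T_v·H_d²/c_v = 0.2463×3.8²/1.7 = 2.092 years.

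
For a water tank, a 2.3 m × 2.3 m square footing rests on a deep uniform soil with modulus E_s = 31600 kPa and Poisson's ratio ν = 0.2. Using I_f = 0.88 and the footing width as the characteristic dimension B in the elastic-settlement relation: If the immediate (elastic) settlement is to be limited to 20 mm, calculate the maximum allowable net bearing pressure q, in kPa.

S_e = q·B·(1−ν²)/E_s · I_f  ⇒  q = S_e·E_s / (B·(1−ν²)·I_f).
q = 0.02 × 31600 / (2.3 × 0.96 × 0.88) = 325.3 kPa

q ≈ 325 kPa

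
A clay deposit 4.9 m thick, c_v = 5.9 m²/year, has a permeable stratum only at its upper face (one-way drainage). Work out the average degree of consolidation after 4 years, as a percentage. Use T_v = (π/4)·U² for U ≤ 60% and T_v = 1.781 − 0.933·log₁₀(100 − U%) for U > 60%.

Drainage path length: H_d = H = 4.9 m (single drainage).
T_v = c_v·t/H_d² = 5.9×4/4.9² = 0.98292.
T_v = 0.98292 corresponds to the U > 60% branch:
U = 1 − 10^((1.781 − T_v)/0.933)/100 = 0.9283

U ≈ 92.8 %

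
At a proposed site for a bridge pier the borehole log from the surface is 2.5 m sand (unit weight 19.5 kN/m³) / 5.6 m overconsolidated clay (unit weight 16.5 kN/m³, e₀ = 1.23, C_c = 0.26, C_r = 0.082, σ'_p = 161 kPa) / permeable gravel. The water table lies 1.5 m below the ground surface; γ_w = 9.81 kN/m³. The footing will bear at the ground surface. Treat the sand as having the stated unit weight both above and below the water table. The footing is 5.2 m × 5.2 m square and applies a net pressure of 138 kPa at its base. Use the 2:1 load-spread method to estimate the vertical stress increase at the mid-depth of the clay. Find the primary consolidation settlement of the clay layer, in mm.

S_c ≈ 41.3 mm

Mid-depth of clay below the ground surface: z = 2.5 + 5.6/2 = 5.3 m.
Total vertical stress at mid-clay: σ_v = 19.5×2.5 + 16.5×2.8 = 94.95 kPa.
Pore pressure: u = 9.81×(5.3 − 1.5) = 37.278 kPa.
Initial effective stress: σ'_0 = σ_v − u = 94.95 − 37.278 = 57.672 kPa.
Stress increase at mid-clay by the 2:1 spreading method:
Δσ = qBL/((B+z)(L+z)) = 138×5.2×5.2/((5.2+5.3)(5.2+5.3)) = 33.846 kPa
Final effective stress: σ'_f = 57.672 + 33.846 = 91.518 kPa.
σ'_f = 91.518 ≤ σ'_p = 161 kPa, so the clay remains overconsolidated and only the recompression index applies:
S_c = C_r·H/(1+e₀)·log₁₀(σ'_f/σ'_0) = 0.082×5.6/2.23×log₁₀(91.518/57.672)
    = 0.20592 × 0.20054 = 0.04129 m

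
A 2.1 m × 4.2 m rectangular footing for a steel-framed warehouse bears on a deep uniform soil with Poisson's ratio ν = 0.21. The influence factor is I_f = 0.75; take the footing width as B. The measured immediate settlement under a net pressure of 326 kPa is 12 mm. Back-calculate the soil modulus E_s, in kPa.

S_e = q·B·(1−ν²)/E_s · I_f  ⇒  E_s = q·B·(1−ν²)·I_f / S_e.
E_s = 326 × 2.1 × 0.9559 × 0.75 / 0.012 = 40900 kPa

E_s ≈ 40900 kPa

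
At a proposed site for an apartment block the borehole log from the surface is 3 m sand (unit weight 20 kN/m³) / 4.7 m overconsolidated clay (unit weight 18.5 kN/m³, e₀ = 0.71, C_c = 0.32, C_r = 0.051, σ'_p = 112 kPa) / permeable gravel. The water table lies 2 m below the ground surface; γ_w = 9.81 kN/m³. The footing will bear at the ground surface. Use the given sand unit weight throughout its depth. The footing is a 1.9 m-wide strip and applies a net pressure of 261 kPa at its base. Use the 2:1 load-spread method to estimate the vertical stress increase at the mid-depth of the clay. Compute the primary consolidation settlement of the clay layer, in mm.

Mid-depth of clay below the ground surface: z = 3 + 4.7/2 = 5.35 m.
Total vertical stress at mid-clay: σ_v = 20×3 + 18.5×2.35 = 103.47 kPa.
Pore pressure: u = 9.81×(5.35 − 2) = 32.864 kPa.
Initial effective stress: σ'_0 = σ_v − u = 103.47 − 32.864 = 70.606 kPa.
Stress increase at mid-clay by the 2:1 spreading method:
Δσ = qB/(B+z) = 261×1.9/(1.9+5.35) = 68.4 kPa
Final effective stress: σ'_f = 70.606 + 68.4 = 139.01 kPa.
σ'_f = 139.01 > σ'_p = 112 kPa, so the stress path crosses the preconsolidation pressure — recompression up to σ'_p, then virgin compression beyond:
S_c = H/(1+e₀)·[C_r·log₁₀(σ'_p/σ'_0) + C_c·log₁₀(σ'_f/σ'_p)]
    = 4.7/1.71 × [0.051×log₁₀(112/70.606) + 0.32×log₁₀(139.01/112)]
    = 2.7485 × [0.010219 + 0.030025] = 0.1106 m

S_c ≈ 111 mm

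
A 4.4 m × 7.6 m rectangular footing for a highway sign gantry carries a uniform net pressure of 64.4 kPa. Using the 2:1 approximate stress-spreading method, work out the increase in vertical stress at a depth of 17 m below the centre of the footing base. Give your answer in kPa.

Δσ_z ≈ 4.09 kPa

By the 2:1 method the load spreads at 1 horizontal : 2 vertical, so at depth z the loaded area has grown by z in each plan dimension:
Δσ = qBL/((B+z)(L+z)) = 64.4×4.4×7.6/((4.4+17)(7.6+17)) = 4.0908 kPa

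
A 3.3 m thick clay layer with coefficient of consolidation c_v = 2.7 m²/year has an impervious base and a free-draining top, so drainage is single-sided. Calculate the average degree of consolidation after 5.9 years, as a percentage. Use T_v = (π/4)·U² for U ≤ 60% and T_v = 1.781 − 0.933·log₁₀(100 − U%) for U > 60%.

U ≈ 97.8 %

Drainage path length: H_d = H = 3.3 m (single drainage).
T_v = c_v·t/H_d² = 2.7×5.9/3.3² = 1.4628.
T_v = 1.4628 corresponds to the U > 60% branch:
U = 1 − 10^((1.781 − T_v)/0.933)/100 = 0.9781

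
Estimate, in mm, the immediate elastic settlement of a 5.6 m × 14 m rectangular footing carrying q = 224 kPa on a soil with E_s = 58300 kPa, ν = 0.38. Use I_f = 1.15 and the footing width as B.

S_e ≈ 21.2 mm

Immediate (elastic) settlement: S_e = q·B·(1−ν²)/E_s · I_f.
S_e = 224 × 5.6 × (1 − 0.38²) / 58300 × 1.15
    = 224 × 5.6 × 0.8556 / 58300 × 1.15
    = 0.02117 m = 21.17 mm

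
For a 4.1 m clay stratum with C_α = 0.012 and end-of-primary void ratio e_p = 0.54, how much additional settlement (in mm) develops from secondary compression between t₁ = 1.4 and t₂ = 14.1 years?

Secondary compression: S_s = C_α·H/(1+e_p)·log₁₀(t₂/t₁)
S_s = 0.012×4.1/(1+0.54)×log₁₀(14.1/1.4)
    = 0.03195 × 1.003 = 0.03205 m

S_s ≈ 32 mm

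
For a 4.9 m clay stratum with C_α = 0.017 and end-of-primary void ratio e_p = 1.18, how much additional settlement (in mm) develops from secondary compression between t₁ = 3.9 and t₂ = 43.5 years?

S_s ≈ 40 mm

Secondary compression: S_s = C_α·H/(1+e_p)·log₁₀(t₂/t₁)
S_s = 0.017×4.9/(1+1.18)×log₁₀(43.5/3.9)
    = 0.03821 × 1.047 = 0.04002 m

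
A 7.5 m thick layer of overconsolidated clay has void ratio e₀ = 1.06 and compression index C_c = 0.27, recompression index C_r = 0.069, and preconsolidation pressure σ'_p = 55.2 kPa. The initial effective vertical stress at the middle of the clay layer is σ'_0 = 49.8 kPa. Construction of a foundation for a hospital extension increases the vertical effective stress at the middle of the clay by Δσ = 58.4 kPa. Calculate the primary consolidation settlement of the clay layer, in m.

S_c ≈ 0.299 m

Final effective stress: σ'_f = 49.8 + 58.4 = 108.2 kPa.
σ'_f = 108.2 > σ'_p = 55.2 kPa, so the stress path crosses the preconsolidation pressure — recompression up to σ'_p, then virgin compression beyond:
S_c = H/(1+e₀)·[C_r·log₁₀(σ'_p/σ'_0) + C_c·log₁₀(σ'_f/σ'_p)]
    = 7.5/2.06 × [0.069×log₁₀(55.2/49.8) + 0.27×log₁₀(108.2/55.2)]
    = 3.6408 × [0.003085 + 0.078918] = 0.2986 m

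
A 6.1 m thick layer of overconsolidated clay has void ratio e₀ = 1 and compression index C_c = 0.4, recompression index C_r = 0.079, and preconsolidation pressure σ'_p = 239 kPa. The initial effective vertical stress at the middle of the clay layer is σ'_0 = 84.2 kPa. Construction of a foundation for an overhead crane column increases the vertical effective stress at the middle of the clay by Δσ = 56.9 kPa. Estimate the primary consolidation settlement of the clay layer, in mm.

S_c ≈ 54 mm

Final effective stress: σ'_f = 84.2 + 56.9 = 141.1 kPa.
σ'_f = 141.1 ≤ σ'_p = 239 kPa, so the clay remains overconsolidated and only the recompression index applies:
S_c = C_r·H/(1+e₀)·log₁₀(σ'_f/σ'_0) = 0.079×6.1/2×log₁₀(141.1/84.2)
    = 0.24095 × 0.22421 = 0.05402 m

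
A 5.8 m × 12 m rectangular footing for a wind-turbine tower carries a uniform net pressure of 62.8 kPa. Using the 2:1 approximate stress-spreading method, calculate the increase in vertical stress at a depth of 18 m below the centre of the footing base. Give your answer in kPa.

Δσ_z ≈ 6.12 kPa

By the 2:1 method the load spreads at 1 horizontal : 2 vertical, so at depth z the loaded area has grown by z in each plan dimension:
Δσ = qBL/((B+z)(L+z)) = 62.8×5.8×12/((5.8+18)(12+18)) = 6.1217 kPa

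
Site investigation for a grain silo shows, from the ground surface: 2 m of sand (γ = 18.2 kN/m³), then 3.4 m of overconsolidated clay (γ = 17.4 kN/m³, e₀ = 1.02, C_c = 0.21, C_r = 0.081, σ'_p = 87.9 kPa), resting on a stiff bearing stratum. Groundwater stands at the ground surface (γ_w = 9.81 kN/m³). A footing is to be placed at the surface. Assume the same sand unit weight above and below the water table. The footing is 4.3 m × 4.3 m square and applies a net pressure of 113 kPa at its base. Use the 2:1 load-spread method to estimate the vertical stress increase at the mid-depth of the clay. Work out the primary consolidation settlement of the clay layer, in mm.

Mid-depth of clay below the ground surface: z = 2 + 3.4/2 = 3.7 m.
Total vertical stress at mid-clay: σ_v = 18.2×2 + 17.4×1.7 = 65.98 kPa.
Pore pressure: u = 9.81×(3.7 − 0) = 36.297 kPa.
Initial effective stress: σ'_0 = σ_v − u = 65.98 − 36.297 = 29.683 kPa.
Stress increase at mid-clay by the 2:1 spreading method:
Δσ = qBL/((B+z)(L+z)) = 113×4.3×4.3/((4.3+3.7)(4.3+3.7)) = 32.646 kPa
Final effective stress: σ'_f = 29.683 + 32.646 = 62.329 kPa.
σ'_f = 62.329 ≤ σ'_p = 87.9 kPa, so the clay remains overconsolidated and only the recompression index applies:
S_c = C_r·H/(1+e₀)·log₁₀(σ'_f/σ'_0) = 0.081×3.4/2.02×log₁₀(62.329/29.683)
    = 0.13634 × 0.32218 = 0.04393 m

S_c ≈ 43.9 mm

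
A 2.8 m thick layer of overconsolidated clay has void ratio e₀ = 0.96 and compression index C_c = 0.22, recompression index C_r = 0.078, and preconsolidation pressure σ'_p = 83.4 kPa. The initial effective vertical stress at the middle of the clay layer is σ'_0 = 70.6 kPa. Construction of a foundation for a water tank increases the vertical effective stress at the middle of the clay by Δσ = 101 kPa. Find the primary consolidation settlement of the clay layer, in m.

Final effective stress: σ'_f = 70.6 + 101 = 171.6 kPa.
σ'_f = 171.6 > σ'_p = 83.4 kPa, so the stress path crosses the preconsolidation pressure — recompression up to σ'_p, then virgin compression beyond:
S_c = H/(1+e₀)·[C_r·log₁₀(σ'_p/σ'_0) + C_c·log₁₀(σ'_f/σ'_p)]
    = 2.8/1.96 × [0.078×log₁₀(83.4/70.6) + 0.22×log₁₀(171.6/83.4)]
    = 1.4286 × [0.0056442 + 0.068937] = 0.1065 m

S_c ≈ 0.107 m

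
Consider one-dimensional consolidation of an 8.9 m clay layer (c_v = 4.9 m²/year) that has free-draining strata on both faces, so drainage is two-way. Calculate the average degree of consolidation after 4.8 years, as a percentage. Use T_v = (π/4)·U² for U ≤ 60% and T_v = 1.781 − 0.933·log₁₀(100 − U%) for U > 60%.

Drainage path length: H_d = H/2 = 4.45 m (double drainage).
T_v = c_v·t/H_d² = 4.9×4.8/4.45² = 1.1877.
T_v = 1.1877 corresponds to the U > 60% branch:
U = 1 − 10^((1.781 − T_v)/0.933)/100 = 0.9568

U ≈ 95.7 %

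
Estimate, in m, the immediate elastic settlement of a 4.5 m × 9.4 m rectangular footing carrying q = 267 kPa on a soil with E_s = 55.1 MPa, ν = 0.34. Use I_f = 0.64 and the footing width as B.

Immediate (elastic) settlement: S_e = q·B·(1−ν²)/E_s · I_f.
E_s = 55.1 MPa = 55100 kPa.
S_e = 267 × 4.5 × (1 − 0.34²) / 55100 × 0.64
    = 267 × 4.5 × 0.8844 / 55100 × 0.64
    = 0.01234 m

S_e ≈ 0.0123 m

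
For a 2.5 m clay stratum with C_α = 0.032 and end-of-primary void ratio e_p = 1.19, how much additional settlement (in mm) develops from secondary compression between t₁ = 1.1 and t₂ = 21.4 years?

Secondary compression: S_s = C_α·H/(1+e_p)·log₁₀(t₂/t₁)
S_s = 0.032×2.5/(1+1.19)×log₁₀(21.4/1.1)
    = 0.03653 × 1.289 = 0.04709 m

S_s ≈ 47.1 mm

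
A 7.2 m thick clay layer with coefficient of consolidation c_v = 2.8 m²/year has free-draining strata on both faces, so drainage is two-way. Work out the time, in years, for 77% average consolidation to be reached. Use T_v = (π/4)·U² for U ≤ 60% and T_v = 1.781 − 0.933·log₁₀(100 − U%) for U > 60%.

Drainage path length: H_d = H/2 = 3.6 m (double drainage).
U > 60%: T_v = 1.781 − 0.933·log₁₀(100 − 77) = 0.51051.
t = T_v·H_d²/c_v = 0.51051×3.6²/2.8 = 2.363 years.

t ≈ 2.36 years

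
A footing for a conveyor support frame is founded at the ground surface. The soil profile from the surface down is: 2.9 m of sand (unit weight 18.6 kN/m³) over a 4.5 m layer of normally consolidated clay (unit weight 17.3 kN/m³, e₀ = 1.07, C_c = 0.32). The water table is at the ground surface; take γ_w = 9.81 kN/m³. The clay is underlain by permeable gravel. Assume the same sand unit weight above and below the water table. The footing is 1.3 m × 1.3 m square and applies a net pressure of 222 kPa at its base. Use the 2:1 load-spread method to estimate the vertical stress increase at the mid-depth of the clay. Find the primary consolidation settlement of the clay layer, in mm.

S_c ≈ 58.3 mm

Mid-depth of clay below the ground surface: z = 2.9 + 4.5/2 = 5.15 m.
Total vertical stress at mid-clay: σ_v = 18.6×2.9 + 17.3×2.25 = 92.865 kPa.
Pore pressure: u = 9.81×(5.15 − 0) = 50.522 kPa.
Initial effective stress: σ'_0 = σ_v − u = 92.865 − 50.522 = 42.343 kPa.
Stress increase at mid-clay by the 2:1 spreading method:
Δσ = qBL/((B+z)(L+z)) = 222×1.3×1.3/((1.3+5.15)(1.3+5.15)) = 9.0182 kPa
Final effective stress: σ'_f = σ'_0 + Δσ = 42.343 + 9.0182 = 51.361 kPa.
Normally consolidated clay, so the full stress increment lies on the virgin compression line:
S_c = C_c·H/(1+e₀)·log₁₀(σ'_f/σ'_0) = 0.32×4.5/(1+1.07)×log₁₀(51.361/42.343)
    = 0.69565 × 0.083852 = 0.05833 m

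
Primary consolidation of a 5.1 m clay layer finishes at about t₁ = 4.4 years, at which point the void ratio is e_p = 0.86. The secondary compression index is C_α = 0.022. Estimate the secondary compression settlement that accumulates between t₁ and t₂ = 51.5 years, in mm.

Secondary compression: S_s = C_α·H/(1+e_p)·log₁₀(t₂/t₁)
S_s = 0.022×5.1/(1+0.86)×log₁₀(51.5/4.4)
    = 0.06032 × 1.068 = 0.06445 m

S_s ≈ 64.4 mm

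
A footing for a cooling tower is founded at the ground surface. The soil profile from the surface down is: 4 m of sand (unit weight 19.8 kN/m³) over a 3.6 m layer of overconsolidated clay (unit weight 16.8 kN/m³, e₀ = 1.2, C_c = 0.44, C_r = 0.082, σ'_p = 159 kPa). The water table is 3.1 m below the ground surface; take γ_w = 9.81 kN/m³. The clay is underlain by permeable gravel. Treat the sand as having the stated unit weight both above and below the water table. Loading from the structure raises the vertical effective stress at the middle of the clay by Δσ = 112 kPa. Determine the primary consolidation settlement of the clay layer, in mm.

S_c ≈ 102 mm

Mid-depth of clay below the ground surface: z = 4 + 3.6/2 = 5.8 m.
Total vertical stress at mid-clay: σ_v = 19.8×4 + 16.8×1.8 = 109.44 kPa.
Pore pressure: u = 9.81×(5.8 − 3.1) = 26.487 kPa.
Initial effective stress: σ'_0 = σ_v − u = 109.44 − 26.487 = 82.953 kPa.
Final effective stress: σ'_f = 82.953 + 112 = 194.95 kPa.
σ'_f = 194.95 > σ'_p = 159 kPa, so the stress path crosses the preconsolidation pressure — recompression up to σ'_p, then virgin compression beyond:
S_c = H/(1+e₀)·[C_r·log₁₀(σ'_p/σ'_0) + C_c·log₁₀(σ'_f/σ'_p)]
    = 3.6/2.2 × [0.082×log₁₀(159/82.953) + 0.44×log₁₀(194.95/159)]
    = 1.6364 × [0.02317 + 0.038951] = 0.1017 m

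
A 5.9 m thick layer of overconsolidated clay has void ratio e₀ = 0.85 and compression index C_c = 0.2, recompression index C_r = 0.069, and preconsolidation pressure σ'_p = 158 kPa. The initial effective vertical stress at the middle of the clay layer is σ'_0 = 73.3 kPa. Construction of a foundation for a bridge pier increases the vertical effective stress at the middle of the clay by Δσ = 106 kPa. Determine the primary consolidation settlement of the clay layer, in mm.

S_c ≈ 108 mm

Final effective stress: σ'_f = 73.3 + 106 = 179.3 kPa.
σ'_f = 179.3 > σ'_p = 158 kPa, so the stress path crosses the preconsolidation pressure — recompression up to σ'_p, then virgin compression beyond:
S_c = H/(1+e₀)·[C_r·log₁₀(σ'_p/σ'_0) + C_c·log₁₀(σ'_f/σ'_p)]
    = 5.9/1.85 × [0.069×log₁₀(158/73.3) + 0.2×log₁₀(179.3/158)]
    = 3.1892 × [0.023015 + 0.010985] = 0.1084 m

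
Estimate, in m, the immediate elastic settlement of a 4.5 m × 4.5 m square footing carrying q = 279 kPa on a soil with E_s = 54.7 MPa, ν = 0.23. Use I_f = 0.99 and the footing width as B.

S_e ≈ 0.0215 m

Immediate (elastic) settlement: S_e = q·B·(1−ν²)/E_s · I_f.
E_s = 54.7 MPa = 54700 kPa.
S_e = 279 × 4.5 × (1 − 0.23²) / 54700 × 0.99
    = 279 × 4.5 × 0.9471 / 54700 × 0.99
    = 0.02152 m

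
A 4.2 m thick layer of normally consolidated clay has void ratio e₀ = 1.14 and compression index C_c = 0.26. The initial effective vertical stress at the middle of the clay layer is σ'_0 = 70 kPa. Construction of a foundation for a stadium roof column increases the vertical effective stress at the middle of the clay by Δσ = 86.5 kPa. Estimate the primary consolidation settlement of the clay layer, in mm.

Final effective stress: σ'_f = σ'_0 + Δσ = 70 + 86.5 = 156.5 kPa.
Normally consolidated clay, so the full stress increment lies on the virgin compression line:
S_c = C_c·H/(1+e₀)·log₁₀(σ'_f/σ'_0) = 0.26×4.2/(1+1.14)×log₁₀(156.5/70)
    = 0.51028 × 0.34942 = 0.1783 m

S_c ≈ 178 mm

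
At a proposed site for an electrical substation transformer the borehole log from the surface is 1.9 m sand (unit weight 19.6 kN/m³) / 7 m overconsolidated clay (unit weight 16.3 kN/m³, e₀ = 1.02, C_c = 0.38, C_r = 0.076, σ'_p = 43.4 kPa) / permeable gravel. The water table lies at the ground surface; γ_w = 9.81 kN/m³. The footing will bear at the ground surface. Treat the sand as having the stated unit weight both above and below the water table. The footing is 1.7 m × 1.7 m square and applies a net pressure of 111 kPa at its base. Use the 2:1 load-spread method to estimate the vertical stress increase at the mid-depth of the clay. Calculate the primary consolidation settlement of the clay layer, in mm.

S_c ≈ 59.4 mm

Mid-depth of clay below the ground surface: z = 1.9 + 7/2 = 5.4 m.
Total vertical stress at mid-clay: σ_v = 19.6×1.9 + 16.3×3.5 = 94.29 kPa.
Pore pressure: u = 9.81×(5.4 − 0) = 52.974 kPa.
Initial effective stress: σ'_0 = σ_v − u = 94.29 − 52.974 = 41.316 kPa.
Stress increase at mid-clay by the 2:1 spreading method:
Δσ = qBL/((B+z)(L+z)) = 111×1.7×1.7/((1.7+5.4)(1.7+5.4)) = 6.3636 kPa
Final effective stress: σ'_f = 41.316 + 6.3636 = 47.68 kPa.
σ'_f = 47.68 > σ'_p = 43.4 kPa, so the stress path crosses the preconsolidation pressure — recompression up to σ'_p, then virgin compression beyond:
S_c = H/(1+e₀)·[C_r·log₁₀(σ'_p/σ'_0) + C_c·log₁₀(σ'_f/σ'_p)]
    = 7/2.02 × [0.076×log₁₀(43.4/41.316) + 0.38×log₁₀(47.68/43.4)]
    = 3.4653 × [0.0016242 + 0.015522] = 0.05942 m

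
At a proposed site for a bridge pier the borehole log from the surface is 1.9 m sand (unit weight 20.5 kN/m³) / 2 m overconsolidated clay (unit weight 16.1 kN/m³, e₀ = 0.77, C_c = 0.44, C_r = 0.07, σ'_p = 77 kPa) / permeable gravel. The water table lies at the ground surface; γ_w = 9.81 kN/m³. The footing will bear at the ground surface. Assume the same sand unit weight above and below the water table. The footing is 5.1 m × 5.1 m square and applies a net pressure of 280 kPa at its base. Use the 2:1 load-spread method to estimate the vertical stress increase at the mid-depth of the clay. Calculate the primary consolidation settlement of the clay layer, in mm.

S_c ≈ 166 mm

Mid-depth of clay below the ground surface: z = 1.9 + 2/2 = 2.9 m.
Total vertical stress at mid-clay: σ_v = 20.5×1.9 + 16.1×1 = 55.05 kPa.
Pore pressure: u = 9.81×(2.9 − 0) = 28.449 kPa.
Initial effective stress: σ'_0 = σ_v − u = 55.05 − 28.449 = 26.601 kPa.
Stress increase at mid-clay by the 2:1 spreading method:
Δσ = qBL/((B+z)(L+z)) = 280×5.1×5.1/((5.1+2.9)(5.1+2.9)) = 113.79 kPa
Final effective stress: σ'_f = 26.601 + 113.79 = 140.39 kPa.
σ'_f = 140.39 > σ'_p = 77 kPa, so the stress path crosses the preconsolidation pressure — recompression up to σ'_p, then virgin compression beyond:
S_c = H/(1+e₀)·[C_r·log₁₀(σ'_p/σ'_0) + C_c·log₁₀(σ'_f/σ'_p)]
    = 2/1.77 × [0.07×log₁₀(77/26.601) + 0.44×log₁₀(140.39/77)]
    = 1.1299 × [0.032311 + 0.11477] = 0.1662 m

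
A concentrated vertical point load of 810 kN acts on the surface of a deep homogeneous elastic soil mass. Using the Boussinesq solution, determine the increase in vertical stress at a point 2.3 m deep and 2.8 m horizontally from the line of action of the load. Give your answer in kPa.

Δσ_z ≈ 7.53 kPa

Boussinesq vertical stress below a point load on an elastic half-space:
Δσ_z = 3P/(2πz²) · [1 + (r/z)²]^(−5/2)
r/z = 2.8/2.3 = 1.2174; [1+(r/z)²]^(−5/2) = 0.10303.
Δσ_z = 3×810/(2π×2.3²) × 0.10303 = 73.109 × 0.10303 = 7.532 kPa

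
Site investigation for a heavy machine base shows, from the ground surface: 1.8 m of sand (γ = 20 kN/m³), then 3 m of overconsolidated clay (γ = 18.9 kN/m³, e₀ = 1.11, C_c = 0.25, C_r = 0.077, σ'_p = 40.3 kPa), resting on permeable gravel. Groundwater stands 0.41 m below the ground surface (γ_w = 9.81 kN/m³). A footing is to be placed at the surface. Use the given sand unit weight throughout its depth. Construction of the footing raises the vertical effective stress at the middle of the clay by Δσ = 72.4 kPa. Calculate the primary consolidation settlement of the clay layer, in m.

Mid-depth of clay below the ground surface: z = 1.8 + 3/2 = 3.3 m.
Total vertical stress at mid-clay: σ_v = 20×1.8 + 18.9×1.5 = 64.35 kPa.
Pore pressure: u = 9.81×(3.3 − 0.41) = 28.351 kPa.
Initial effective stress: σ'_0 = σ_v − u = 64.35 − 28.351 = 35.999 kPa.
Final effective stress: σ'_f = 35.999 + 72.4 = 108.4 kPa.
σ'_f = 108.4 > σ'_p = 40.3 kPa, so the stress path crosses the preconsolidation pressure — recompression up to σ'_p, then virgin compression beyond:
S_c = H/(1+e₀)·[C_r·log₁₀(σ'_p/σ'_0) + C_c·log₁₀(σ'_f/σ'_p)]
    = 3/2.11 × [0.077×log₁₀(40.3/35.999) + 0.25×log₁₀(108.4/40.3)]
    = 1.4218 × [0.0037741 + 0.10743] = 0.1581 m

S_c ≈ 0.158 m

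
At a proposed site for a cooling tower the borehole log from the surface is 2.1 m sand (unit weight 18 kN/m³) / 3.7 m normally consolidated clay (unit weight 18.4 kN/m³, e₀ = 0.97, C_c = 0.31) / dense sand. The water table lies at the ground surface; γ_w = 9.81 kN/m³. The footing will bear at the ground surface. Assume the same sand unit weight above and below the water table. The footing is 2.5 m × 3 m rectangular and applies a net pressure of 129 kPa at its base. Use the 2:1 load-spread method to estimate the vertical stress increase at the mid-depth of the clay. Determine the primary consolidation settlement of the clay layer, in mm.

S_c ≈ 127 mm

Mid-depth of clay below the ground surface: z = 2.1 + 3.7/2 = 3.95 m.
Total vertical stress at mid-clay: σ_v = 18×2.1 + 18.4×1.85 = 71.84 kPa.
Pore pressure: u = 9.81×(3.95 − 0) = 38.75 kPa.
Initial effective stress: σ'_0 = σ_v − u = 71.84 − 38.75 = 33.09 kPa.
Stress increase at mid-clay by the 2:1 spreading method:
Δσ = qBL/((B+z)(L+z)) = 129×2.5×3/((2.5+3.95)(3+3.95)) = 21.583 kPa
Final effective stress: σ'_f = σ'_0 + Δσ = 33.09 + 21.583 = 54.673 kPa.
Normally consolidated clay, so the full stress increment lies on the virgin compression line:
S_c = C_c·H/(1+e₀)·log₁₀(σ'_f/σ'_0) = 0.31×3.7/(1+0.97)×log₁₀(54.673/33.09)
    = 0.58223 × 0.21808 = 0.127 m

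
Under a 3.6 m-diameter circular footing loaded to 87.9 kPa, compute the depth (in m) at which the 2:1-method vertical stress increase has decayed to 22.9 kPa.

2:1 spreading — at depth z the loaded area has grown by z in each plan dimension:
qD²/(D+z)² = Δσ_z ⇒ z = D(√(q/Δσ_z) − 1) = 3.6×(√(87.9/22.9) − 1) = 3.453 m

z ≈ 3.45 m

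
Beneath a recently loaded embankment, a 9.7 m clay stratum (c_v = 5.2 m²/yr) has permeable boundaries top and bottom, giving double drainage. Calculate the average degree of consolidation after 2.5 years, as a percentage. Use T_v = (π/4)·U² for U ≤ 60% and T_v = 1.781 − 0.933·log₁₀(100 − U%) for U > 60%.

U ≈ 79.3 %

Drainage path length: H_d = H/2 = 4.85 m (double drainage).
T_v = c_v·t/H_d² = 5.2×2.5/4.85² = 0.55266.
T_v = 0.55266 corresponds to the U > 60% branch:
U = 1 − 10^((1.781 − T_v)/0.933)/100 = 0.7927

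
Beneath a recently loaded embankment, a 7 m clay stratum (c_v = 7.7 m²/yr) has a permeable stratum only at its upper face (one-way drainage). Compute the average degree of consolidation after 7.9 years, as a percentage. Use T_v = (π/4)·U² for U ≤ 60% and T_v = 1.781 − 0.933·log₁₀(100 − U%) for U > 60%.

Drainage path length: H_d = H = 7 m (single drainage).
T_v = c_v·t/H_d² = 7.7×7.9/7² = 1.2414.
T_v = 1.2414 corresponds to the U > 60% branch:
U = 1 − 10^((1.781 − T_v)/0.933)/100 = 0.9621

U ≈ 96.2 %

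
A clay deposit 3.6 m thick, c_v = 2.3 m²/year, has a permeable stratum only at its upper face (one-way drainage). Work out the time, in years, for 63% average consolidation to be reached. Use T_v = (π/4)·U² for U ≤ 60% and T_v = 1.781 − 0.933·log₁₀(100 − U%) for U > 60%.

Drainage path length: H_d = H = 3.6 m (single drainage).
U > 60%: T_v = 1.781 − 0.933·log₁₀(100 − 63) = 0.31787.
t = T_v·H_d²/c_v = 0.31787×3.6²/2.3 = 1.791 years.

t ≈ 1.79 years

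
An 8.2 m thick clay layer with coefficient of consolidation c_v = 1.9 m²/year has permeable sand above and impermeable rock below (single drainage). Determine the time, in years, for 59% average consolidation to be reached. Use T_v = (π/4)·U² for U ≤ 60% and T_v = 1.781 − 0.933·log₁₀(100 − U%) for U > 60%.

t ≈ 9.68 years

Drainage path length: H_d = H = 8.2 m (single drainage).
U ≤ 60%: T_v = (π/4)·U² = (π/4)×0.59² = 0.2734.
t = T_v·H_d²/c_v = 0.2734×8.2²/1.9 = 9.675 years.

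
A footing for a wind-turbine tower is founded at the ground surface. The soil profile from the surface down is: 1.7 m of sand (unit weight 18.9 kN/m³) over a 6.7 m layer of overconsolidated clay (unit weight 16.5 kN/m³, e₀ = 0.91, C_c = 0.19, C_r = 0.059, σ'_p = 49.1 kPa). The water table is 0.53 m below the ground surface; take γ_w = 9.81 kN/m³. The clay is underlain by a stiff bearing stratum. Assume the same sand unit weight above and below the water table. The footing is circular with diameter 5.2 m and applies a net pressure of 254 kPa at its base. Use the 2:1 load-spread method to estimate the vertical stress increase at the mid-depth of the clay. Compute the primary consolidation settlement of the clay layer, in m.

S_c ≈ 0.241 m

Mid-depth of clay below the ground surface: z = 1.7 + 6.7/2 = 5.05 m.
Total vertical stress at mid-clay: σ_v = 18.9×1.7 + 16.5×3.35 = 87.405 kPa.
Pore pressure: u = 9.81×(5.05 − 0.53) = 44.341 kPa.
Initial effective stress: σ'_0 = σ_v − u = 87.405 − 44.341 = 43.064 kPa.
Stress increase at mid-clay by the 2:1 spreading method:
Δσ ≈ qD²/(D+z)² = 254×5.2²/(5.2+5.05)² = 65.372 kPa
Final effective stress: σ'_f = 43.064 + 65.372 = 108.44 kPa.
σ'_f = 108.44 > σ'_p = 49.1 kPa, so the stress path crosses the preconsolidation pressure — recompression up to σ'_p, then virgin compression beyond:
S_c = H/(1+e₀)·[C_r·log₁₀(σ'_p/σ'_0) + C_c·log₁₀(σ'_f/σ'_p)]
    = 6.7/1.91 × [0.059×log₁₀(49.1/43.064) + 0.19×log₁₀(108.44/49.1)]
    = 3.5079 × [0.0033611 + 0.065381] = 0.2411 m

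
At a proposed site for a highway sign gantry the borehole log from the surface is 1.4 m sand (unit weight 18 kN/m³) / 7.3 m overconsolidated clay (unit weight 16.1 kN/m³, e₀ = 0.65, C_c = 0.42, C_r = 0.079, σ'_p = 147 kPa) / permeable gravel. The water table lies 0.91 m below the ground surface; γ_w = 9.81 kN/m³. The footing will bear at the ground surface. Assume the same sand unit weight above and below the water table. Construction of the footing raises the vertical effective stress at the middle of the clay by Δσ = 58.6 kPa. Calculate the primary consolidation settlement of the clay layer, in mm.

Mid-depth of clay below the ground surface: z = 1.4 + 7.3/2 = 5.05 m.
Total vertical stress at mid-clay: σ_v = 18×1.4 + 16.1×3.65 = 83.965 kPa.
Pore pressure: u = 9.81×(5.05 − 0.91) = 40.613 kPa.
Initial effective stress: σ'_0 = σ_v − u = 83.965 − 40.613 = 43.352 kPa.
Final effective stress: σ'_f = 43.352 + 58.6 = 101.95 kPa.
σ'_f = 101.95 ≤ σ'_p = 147 kPa, so the clay remains overconsolidated and only the recompression index applies:
S_c = C_r·H/(1+e₀)·log₁₀(σ'_f/σ'_0) = 0.079×7.3/1.65×log₁₀(101.95/43.352)
    = 0.34951 × 0.37138 = 0.1298 m

S_c ≈ 130 mm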